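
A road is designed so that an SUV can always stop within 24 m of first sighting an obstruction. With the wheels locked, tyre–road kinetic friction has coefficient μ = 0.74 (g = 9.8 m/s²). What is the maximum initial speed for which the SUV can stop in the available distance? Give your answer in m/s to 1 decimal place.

a = μg = 0.74 × 9.8 = 7.252 m/s².
v²/(2a) = d ⇒ v = √(2 × 7.252 × 24) = √348.10 = 18.6574 m/s.

Maximum speed ≈ 18.7 m/s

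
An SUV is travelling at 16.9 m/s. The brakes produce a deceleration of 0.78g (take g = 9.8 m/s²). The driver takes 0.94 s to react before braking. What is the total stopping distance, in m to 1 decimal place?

Total stopping distance ≈ 34.6 m

a = 0.78 × 9.8 = 7.644 m/s².
Reaction distance = v·t_r = 16.9000 × 0.94 = 15.886 m.
Braking distance = v²/(2a) = 16.9000² / (2 × 7.644) = 285.610 / 15.288 = 18.682 m.
Total = 15.886 + 18.682 = 34.568 m.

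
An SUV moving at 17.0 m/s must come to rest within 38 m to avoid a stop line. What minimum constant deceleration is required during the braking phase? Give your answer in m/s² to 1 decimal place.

v² = 2a·d ⇒ a = v²/(2d) = 17.0000² / (2 × 38.000) = 289.000 / 76.000 = 3.8026 m/s².

Required deceleration ≈ 3.8 m/s²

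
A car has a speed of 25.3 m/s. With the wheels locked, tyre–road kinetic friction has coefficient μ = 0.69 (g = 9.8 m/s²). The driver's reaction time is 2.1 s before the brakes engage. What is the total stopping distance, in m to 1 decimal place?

Total stopping distance ≈ 100.5 m

a = μg = 0.69 × 9.8 = 6.762 m/s².
Reaction distance = v·t_r = 25.3000 × 2.1 = 53.130 m.
Braking distance = v²/(2a) = 25.3000² / (2 × 6.762) = 640.090 / 13.524 = 47.330 m.
Total = 53.130 + 47.330 = 100.460 m.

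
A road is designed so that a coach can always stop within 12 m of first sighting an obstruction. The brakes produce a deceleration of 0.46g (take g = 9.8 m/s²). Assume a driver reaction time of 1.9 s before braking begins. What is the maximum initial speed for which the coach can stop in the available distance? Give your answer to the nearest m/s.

Maximum speed ≈ 5 m/s

a = 0.46 × 9.8 = 4.508 m/s².
Stopping distance: v·t_r + v²/(2a) = 12 with t_r = 1.9 s and a = 4.508 m/s².
So v² + 17.130 v − 108.19 = 0.
Positive root: v = −a·t_r + √((a·t_r)² + 2a·d) = −8.565 + √(73.359 + 108.19) = 4.9090 m/s.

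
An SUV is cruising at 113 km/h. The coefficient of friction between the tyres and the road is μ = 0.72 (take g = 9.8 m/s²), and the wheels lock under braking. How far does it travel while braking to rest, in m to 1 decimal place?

Braking distance ≈ 69.8 m

113 km/h ÷ 3.6 = 31.3889 m/s.
a = μg = 0.72 × 9.8 = 7.056 m/s².
Braking distance = v²/(2a) = 31.3889² / (2 × 7.056) = 985.263 / 14.112 = 69.817 m.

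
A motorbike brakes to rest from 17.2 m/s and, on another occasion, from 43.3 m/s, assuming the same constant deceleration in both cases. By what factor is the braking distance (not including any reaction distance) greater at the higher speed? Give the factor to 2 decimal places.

Factor ≈ 6.34

Braking distance d = v²/(2a), so with a fixed, d ∝ v².
Factor = (43.3/17.2)² = 2.5174² = 6.3373.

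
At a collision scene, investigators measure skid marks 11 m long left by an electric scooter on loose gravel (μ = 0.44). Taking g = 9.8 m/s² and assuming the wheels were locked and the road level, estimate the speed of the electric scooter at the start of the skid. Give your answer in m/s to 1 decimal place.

Initial speed ≈ 9.7 m/s

Deceleration a = μg = 0.44 × 9.8 = 4.312 m/s².
v = √(2a·d) = √(2 × 4.312 × 11) = √94.864 = 9.7398 m/s.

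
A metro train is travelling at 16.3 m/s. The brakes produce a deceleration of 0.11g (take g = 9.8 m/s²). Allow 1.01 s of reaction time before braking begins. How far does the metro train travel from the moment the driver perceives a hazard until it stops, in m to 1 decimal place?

a = 0.11 × 9.8 = 1.078 m/s².
Reaction distance = v·t_r = 16.3000 × 1.01 = 16.463 m.
Braking distance = v²/(2a) = 16.3000² / (2 × 1.078) = 265.690 / 2.156 = 123.233 m.
Total = 16.463 + 123.233 = 139.696 m.

Total stopping distance ≈ 139.7 m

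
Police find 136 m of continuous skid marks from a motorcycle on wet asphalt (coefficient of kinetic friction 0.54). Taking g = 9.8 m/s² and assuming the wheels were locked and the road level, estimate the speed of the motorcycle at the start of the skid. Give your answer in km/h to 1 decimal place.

Initial speed ≈ 136.6 km/h

Deceleration a = μg = 0.54 × 9.8 = 5.292 m/s².
v = √(2a·d) = √(2 × 5.292 × 136) = √1439.424 = 37.9397 m/s.
= 37.9397 × 3.6 = 136.583 km/h.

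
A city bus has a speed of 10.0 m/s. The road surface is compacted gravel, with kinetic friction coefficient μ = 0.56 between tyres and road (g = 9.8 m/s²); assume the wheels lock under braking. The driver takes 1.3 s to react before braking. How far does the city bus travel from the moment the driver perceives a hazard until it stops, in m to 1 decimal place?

a = μg = 0.56 × 9.8 = 5.488 m/s².
Reaction distance = v·t_r = 10.0000 × 1.3 = 13.000 m.
Braking distance = v²/(2a) = 10.0000² / (2 × 5.488) = 100.000 / 10.976 = 9.111 m.
Total = 13.000 + 9.111 = 22.111 m.

Total stopping distance ≈ 22.1 m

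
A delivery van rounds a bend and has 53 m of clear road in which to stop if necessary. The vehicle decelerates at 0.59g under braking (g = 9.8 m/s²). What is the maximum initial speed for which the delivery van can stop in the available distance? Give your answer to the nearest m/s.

Maximum speed ≈ 25 m/s

a = 0.59 × 9.8 = 5.782 m/s².
v²/(2a) = d ⇒ v = √(2 × 5.782 × 53) = √612.89 = 24.7566 m/s.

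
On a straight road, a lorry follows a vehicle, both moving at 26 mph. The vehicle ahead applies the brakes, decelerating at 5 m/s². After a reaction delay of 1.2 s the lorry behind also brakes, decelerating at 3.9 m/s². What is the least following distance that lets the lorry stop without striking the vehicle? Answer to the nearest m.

Minimum gap ≈ 18 m

26 mph × 0.44704 = 11.6230 m/s.
Leader travels v²/(2a_L) = 135.094 / 10.000 = 13.509 m before stopping.
Follower covers v·t_r = 11.6230 × 1.2 = 13.948 m while reacting, then v²/(2a_F) = 135.094 / 7.800 = 17.320 m while braking, for a total of 13.948 + 17.320 = 31.268 m.
Since a_F ≤ a_L and the follower starts braking later, the follower is never slower than the leader, so the closest approach is when both have stopped.
Minimum gap = 31.268 − 13.509 = 17.759 m.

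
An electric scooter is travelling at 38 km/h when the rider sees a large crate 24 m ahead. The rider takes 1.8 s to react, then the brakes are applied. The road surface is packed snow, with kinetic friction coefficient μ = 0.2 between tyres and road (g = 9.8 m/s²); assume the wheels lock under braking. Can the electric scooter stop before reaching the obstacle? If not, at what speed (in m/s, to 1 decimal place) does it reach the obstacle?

No — it strikes the obstacle at 9.6 m/s

38 km/h ÷ 3.6 = 10.5556 m/s.
a = μg = 0.2 × 9.8 = 1.960 m/s².
Reaction distance = 10.5556 × 1.8 = 19.000 m.
Braking distance needed to stop: v²/(2a) = 111.421 / 3.920 = 28.424 m, so total needed = 19.000 + 28.424 = 47.424 m > 24 m — it cannot stop.
Distance remaining when braking begins: 24 − 19.000 = 5.000 m.
v² = v₀² − 2a·d = 111.421 − 2 × 1.960 × 5.000 = 91.821 m²/s².
v = √91.821 = 9.582 m/s.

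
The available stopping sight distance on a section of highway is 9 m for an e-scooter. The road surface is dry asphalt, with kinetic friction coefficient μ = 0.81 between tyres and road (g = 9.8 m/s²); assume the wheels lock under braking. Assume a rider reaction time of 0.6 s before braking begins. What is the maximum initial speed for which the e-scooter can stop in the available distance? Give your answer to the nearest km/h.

a = μg = 0.81 × 9.8 = 7.938 m/s².
Stopping distance: v·t_r + v²/(2a) = 9 with t_r = 0.6 s and a = 7.938 m/s².
So v² + 9.526 v − 142.88 = 0.
Positive root: v = −a·t_r + √((a·t_r)² + 2a·d) = −4.763 + √(22.686 + 142.88) = 8.1042 m/s.
8.1042 m/s × 3.6 = 29.175 km/h.

Maximum speed ≈ 29 km/h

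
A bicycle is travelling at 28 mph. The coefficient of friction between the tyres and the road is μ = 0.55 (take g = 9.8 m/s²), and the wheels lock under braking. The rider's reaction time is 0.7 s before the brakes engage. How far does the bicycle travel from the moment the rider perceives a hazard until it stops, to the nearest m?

Total stopping distance ≈ 23 m

28 mph × 0.44704 = 12.5171 m/s.
a = μg = 0.55 × 9.8 = 5.390 m/s².
Reaction distance = v·t_r = 12.5171 × 0.7 = 8.762 m.
Braking distance = v²/(2a) = 12.5171² / (2 × 5.390) = 156.678 / 10.780 = 14.534 m.
Total = 8.762 + 14.534 = 23.296 m.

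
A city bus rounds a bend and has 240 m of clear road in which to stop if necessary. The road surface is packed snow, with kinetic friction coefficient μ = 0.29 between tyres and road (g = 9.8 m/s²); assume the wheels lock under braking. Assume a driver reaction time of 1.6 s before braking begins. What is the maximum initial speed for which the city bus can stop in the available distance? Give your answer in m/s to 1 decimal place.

a = μg = 0.29 × 9.8 = 2.842 m/s².
Stopping distance: v·t_r + v²/(2a) = 240 with t_r = 1.6 s and a = 2.842 m/s².
So v² + 9.094 v − 1364.16 = 0.
Positive root: v = −a·t_r + √((a·t_r)² + 2a·d) = −4.547 + √(20.675 + 1364.16) = 32.6664 m/s.

Maximum speed ≈ 32.7 m/s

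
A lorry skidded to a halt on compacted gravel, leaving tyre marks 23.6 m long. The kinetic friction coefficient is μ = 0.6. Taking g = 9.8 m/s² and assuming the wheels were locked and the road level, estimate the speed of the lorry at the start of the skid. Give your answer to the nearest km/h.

Initial speed ≈ 60 km/h

Deceleration a = μg = 0.6 × 9.8 = 5.880 m/s².
v = √(2a·d) = √(2 × 5.880 × 23.6) = √277.536 = 16.6594 m/s.
= 16.6594 × 3.6 = 59.974 km/h.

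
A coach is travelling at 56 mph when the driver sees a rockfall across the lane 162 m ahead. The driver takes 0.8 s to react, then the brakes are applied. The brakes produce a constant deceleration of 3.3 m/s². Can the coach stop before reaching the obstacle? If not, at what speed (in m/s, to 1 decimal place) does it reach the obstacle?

56 mph × 0.44704 = 25.0342 m/s.
Reaction distance = 25.0342 × 0.8 = 20.027 m.
Braking distance = v²/(2a) = 626.711 / 6.600 = 94.956 m.
Total stopping distance = 20.027 + 94.956 = 114.983 m, vs 162 m available — it stops with 162 − 114.983 = 47.017 m to spare.

Yes — it stops about 47.0 m short of the obstacle, so it never reaches it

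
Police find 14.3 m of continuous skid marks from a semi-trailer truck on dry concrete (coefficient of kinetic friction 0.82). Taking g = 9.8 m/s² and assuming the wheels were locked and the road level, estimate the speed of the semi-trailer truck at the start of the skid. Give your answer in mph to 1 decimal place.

Initial speed ≈ 33.9 mph

Deceleration a = μg = 0.82 × 9.8 = 8.036 m/s².
v = √(2a·d) = √(2 × 8.036 × 14.3) = √229.830 = 15.1601 m/s.
= 15.1601 ÷ 0.44704 = 33.912 mph.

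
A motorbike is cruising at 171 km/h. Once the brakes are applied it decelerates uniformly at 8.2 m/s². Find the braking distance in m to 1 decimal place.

Braking distance ≈ 137.6 m

171 km/h ÷ 3.6 = 47.5000 m/s.
Braking distance = v²/(2a) = 47.5000² / (2 × 8.200) = 2256.250 / 16.400 = 137.576 m.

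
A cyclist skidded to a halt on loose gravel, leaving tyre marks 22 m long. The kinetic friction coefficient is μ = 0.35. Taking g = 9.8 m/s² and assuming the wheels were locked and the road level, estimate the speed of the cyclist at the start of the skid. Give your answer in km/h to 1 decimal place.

Deceleration a = μg = 0.35 × 9.8 = 3.430 m/s².
v = √(2a·d) = √(2 × 3.430 × 22) = √150.920 = 12.2850 m/s.
= 12.2850 × 3.6 = 44.226 km/h.

Initial speed ≈ 44.2 km/h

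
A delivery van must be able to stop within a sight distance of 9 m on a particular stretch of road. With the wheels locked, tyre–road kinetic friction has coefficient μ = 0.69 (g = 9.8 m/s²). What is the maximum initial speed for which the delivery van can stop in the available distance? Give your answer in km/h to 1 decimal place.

a = μg = 0.69 × 9.8 = 6.762 m/s².
v²/(2a) = d ⇒ v = √(2 × 6.762 × 9) = √121.72 = 11.0327 m/s.
11.0327 m/s × 3.6 = 39.718 km/h.

Maximum speed ≈ 39.7 km/h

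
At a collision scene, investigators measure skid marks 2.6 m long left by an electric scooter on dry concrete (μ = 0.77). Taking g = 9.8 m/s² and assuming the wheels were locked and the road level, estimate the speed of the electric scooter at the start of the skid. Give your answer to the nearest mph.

Initial speed ≈ 14 mph

Deceleration a = μg = 0.77 × 9.8 = 7.546 m/s².
v = √(2a·d) = √(2 × 7.546 × 2.6) = √39.239 = 6.2641 m/s.
= 6.2641 ÷ 0.44704 = 14.012 mph.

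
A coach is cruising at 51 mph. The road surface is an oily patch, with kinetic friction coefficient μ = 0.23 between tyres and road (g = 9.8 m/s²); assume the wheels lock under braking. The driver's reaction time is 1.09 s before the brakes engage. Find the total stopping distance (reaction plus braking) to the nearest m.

Total stopping distance ≈ 140 m

51 mph × 0.44704 = 22.7990 m/s.
a = μg = 0.23 × 9.8 = 2.254 m/s².
Reaction distance = v·t_r = 22.7990 × 1.09 = 24.851 m.
Braking distance = v²/(2a) = 22.7990² / (2 × 2.254) = 519.794 / 4.508 = 115.305 m.
Total = 24.851 + 115.305 = 140.156 m.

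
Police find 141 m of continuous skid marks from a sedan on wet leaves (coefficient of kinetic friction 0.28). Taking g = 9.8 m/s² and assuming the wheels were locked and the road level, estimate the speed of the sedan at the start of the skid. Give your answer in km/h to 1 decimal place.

Deceleration a = μg = 0.28 × 9.8 = 2.744 m/s².
v = √(2a·d) = √(2 × 2.744 × 141) = √773.808 = 27.8174 m/s.
= 27.8174 × 3.6 = 100.143 km/h.

Initial speed ≈ 100.1 km/h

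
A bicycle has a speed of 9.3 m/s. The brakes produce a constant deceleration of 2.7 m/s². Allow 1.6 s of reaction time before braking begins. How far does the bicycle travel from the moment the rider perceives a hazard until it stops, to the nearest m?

Total stopping distance ≈ 31 m

Reaction distance = v·t_r = 9.3000 × 1.6 = 14.880 m.
Braking distance = v²/(2a) = 9.3000² / (2 × 2.700) = 86.490 / 5.400 = 16.017 m.
Total = 14.880 + 16.017 = 30.897 m.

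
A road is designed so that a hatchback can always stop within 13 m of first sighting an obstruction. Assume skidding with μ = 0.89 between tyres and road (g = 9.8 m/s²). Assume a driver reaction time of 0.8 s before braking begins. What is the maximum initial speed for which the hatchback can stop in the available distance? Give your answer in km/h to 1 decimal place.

a = μg = 0.89 × 9.8 = 8.722 m/s².
Stopping distance: v·t_r + v²/(2a) = 13 with t_r = 0.8 s and a = 8.722 m/s².
So v² + 13.955 v − 226.77 = 0.
Positive root: v = −a·t_r + √((a·t_r)² + 2a·d) = −6.978 + √(48.692 + 226.77) = 9.6190 m/s.
9.6190 m/s × 3.6 = 34.628 km/h.

Maximum speed ≈ 34.6 km/h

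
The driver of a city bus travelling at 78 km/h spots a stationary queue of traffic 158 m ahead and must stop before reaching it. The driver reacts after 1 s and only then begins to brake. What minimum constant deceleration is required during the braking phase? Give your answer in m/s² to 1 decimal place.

Required deceleration ≈ 1.7 m/s²

78 km/h ÷ 3.6 = 21.6667 m/s.
Distance covered during reaction = 21.6667 × 1 = 21.667 m.
Distance available for braking: 158 − 21.667 = 136.333 m.
v² = 2a·d ⇒ a = v²/(2d) = 21.6667² / (2 × 136.333) = 469.446 / 272.666 = 1.7217 m/s².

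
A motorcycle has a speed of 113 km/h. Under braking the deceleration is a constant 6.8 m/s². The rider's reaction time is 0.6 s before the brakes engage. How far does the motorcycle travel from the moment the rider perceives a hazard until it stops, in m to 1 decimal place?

113 km/h ÷ 3.6 = 31.3889 m/s.
Reaction distance = v·t_r = 31.3889 × 0.6 = 18.833 m.
Braking distance = v²/(2a) = 31.3889² / (2 × 6.800) = 985.263 / 13.600 = 72.446 m.
Total = 18.833 + 72.446 = 91.279 m.

Total stopping distance ≈ 91.3 m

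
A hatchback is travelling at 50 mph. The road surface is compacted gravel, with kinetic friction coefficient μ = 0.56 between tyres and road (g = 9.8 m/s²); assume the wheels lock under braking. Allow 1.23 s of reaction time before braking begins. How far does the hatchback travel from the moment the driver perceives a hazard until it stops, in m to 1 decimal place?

50 mph × 0.44704 = 22.3520 m/s.
a = μg = 0.56 × 9.8 = 5.488 m/s².
Reaction distance = v·t_r = 22.3520 × 1.23 = 27.493 m.
Braking distance = v²/(2a) = 22.3520² / (2 × 5.488) = 499.612 / 10.976 = 45.519 m.
Total = 27.493 + 45.519 = 73.012 m.

Total stopping distance ≈ 73.0 m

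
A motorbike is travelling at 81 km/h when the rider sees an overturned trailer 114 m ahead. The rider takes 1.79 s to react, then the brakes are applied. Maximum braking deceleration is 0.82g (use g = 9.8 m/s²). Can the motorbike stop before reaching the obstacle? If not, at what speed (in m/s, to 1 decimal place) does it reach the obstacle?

81 km/h ÷ 3.6 = 22.5000 m/s.
a = 0.82 × 9.8 = 8.036 m/s².
Reaction distance = 22.5000 × 1.79 = 40.275 m.
Braking distance = v²/(2a) = 506.250 / 16.072 = 31.499 m.
Total stopping distance = 40.275 + 31.499 = 71.774 m, vs 114 m available — it stops with 114 − 71.774 = 42.226 m to spare.

Yes — it stops about 42.2 m short of the obstacle, so it never reaches it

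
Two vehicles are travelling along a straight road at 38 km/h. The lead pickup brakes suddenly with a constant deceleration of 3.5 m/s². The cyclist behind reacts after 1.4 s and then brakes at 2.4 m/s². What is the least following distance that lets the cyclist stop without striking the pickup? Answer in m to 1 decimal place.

38 km/h ÷ 3.6 = 10.5556 m/s.
Leader travels v²/(2a_L) = 111.421 / 7.000 = 15.917 m before stopping.
Follower covers v·t_r = 10.5556 × 1.4 = 14.778 m while reacting, then v²/(2a_F) = 111.421 / 4.800 = 23.213 m while braking, for a total of 14.778 + 23.213 = 37.991 m.
Since a_F ≤ a_L and the follower starts braking later, the follower is never slower than the leader, so the closest approach is when both have stopped.
Minimum gap = 37.991 − 15.917 = 22.074 m.

Minimum gap ≈ 22.1 m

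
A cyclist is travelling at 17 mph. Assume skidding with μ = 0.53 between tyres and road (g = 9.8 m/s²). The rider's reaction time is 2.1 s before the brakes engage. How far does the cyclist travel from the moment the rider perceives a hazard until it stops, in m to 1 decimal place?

Total stopping distance ≈ 21.5 m

17 mph × 0.44704 = 7.5997 m/s.
a = μg = 0.53 × 9.8 = 5.194 m/s².
Reaction distance = v·t_r = 7.5997 × 2.1 = 15.959 m.
Braking distance = v²/(2a) = 7.5997² / (2 × 5.194) = 57.755 / 10.388 = 5.560 m.
Total = 15.959 + 5.560 = 21.519 m.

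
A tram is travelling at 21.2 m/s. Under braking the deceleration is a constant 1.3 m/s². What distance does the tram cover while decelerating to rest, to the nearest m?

Braking distance ≈ 173 m

Braking distance = v²/(2a) = 21.2000² / (2 × 1.300) = 449.440 / 2.600 = 172.862 m.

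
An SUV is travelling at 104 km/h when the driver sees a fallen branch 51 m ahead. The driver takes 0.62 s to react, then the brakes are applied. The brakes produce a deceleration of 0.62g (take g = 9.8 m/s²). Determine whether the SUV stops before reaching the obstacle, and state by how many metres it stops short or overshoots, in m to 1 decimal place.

104 km/h ÷ 3.6 = 28.8889 m/s.
a = 0.62 × 9.8 = 6.076 m/s².
Reaction distance = 28.8889 × 0.62 = 17.911 m.
Braking distance = v²/(2a) = 834.569 / 12.152 = 68.678 m.
Total stopping distance = 17.911 + 68.678 = 86.589 m, vs 51 m available — it cannot stop in time and overshoots by 86.589 − 51 = 35.589 m.

No — it overshoots by 35.6 m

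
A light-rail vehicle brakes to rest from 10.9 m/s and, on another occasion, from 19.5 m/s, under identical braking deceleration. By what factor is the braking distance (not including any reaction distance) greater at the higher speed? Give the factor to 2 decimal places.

Braking distance d = v²/(2a), so with a fixed, d ∝ v².
Factor = (19.5/10.9)² = 1.7890² = 3.2005.

Factor ≈ 3.20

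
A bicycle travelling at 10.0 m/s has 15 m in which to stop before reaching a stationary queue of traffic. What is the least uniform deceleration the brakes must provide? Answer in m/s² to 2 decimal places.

Required deceleration ≈ 3.33 m/s²

v² = 2a·d ⇒ a = v²/(2d) = 10.0000² / (2 × 15.000) = 100.000 / 30.000 = 3.3333 m/s².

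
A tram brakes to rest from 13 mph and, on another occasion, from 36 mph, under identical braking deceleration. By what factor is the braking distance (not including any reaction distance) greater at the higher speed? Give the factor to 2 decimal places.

Factor ≈ 7.67

Braking distance d = v²/(2a), so with a fixed, d ∝ v².
Factor = (36/13)² = 2.7692² = 7.6685.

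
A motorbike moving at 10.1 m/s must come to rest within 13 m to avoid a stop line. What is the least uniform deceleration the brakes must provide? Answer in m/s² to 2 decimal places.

v² = 2a·d ⇒ a = v²/(2d) = 10.1000² / (2 × 13.000) = 102.010 / 26.000 = 3.9235 m/s².

Required deceleration ≈ 3.92 m/s²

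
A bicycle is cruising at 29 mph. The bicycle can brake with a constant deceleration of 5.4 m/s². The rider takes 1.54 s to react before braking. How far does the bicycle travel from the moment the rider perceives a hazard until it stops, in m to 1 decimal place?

29 mph × 0.44704 = 12.9642 m/s.
Reaction distance = v·t_r = 12.9642 × 1.54 = 19.965 m.
Braking distance = v²/(2a) = 12.9642² / (2 × 5.400) = 168.070 / 10.800 = 15.562 m.
Total = 19.965 + 15.562 = 35.527 m.

Total stopping distance ≈ 35.5 m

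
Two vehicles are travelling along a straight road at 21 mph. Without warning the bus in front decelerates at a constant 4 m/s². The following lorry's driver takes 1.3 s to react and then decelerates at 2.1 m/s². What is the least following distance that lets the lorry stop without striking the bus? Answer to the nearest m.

21 mph × 0.44704 = 9.3878 m/s.
Leader travels v²/(2a_L) = 88.131 / 8.000 = 11.016 m before stopping.
Follower covers v·t_r = 9.3878 × 1.3 = 12.204 m while reacting, then v²/(2a_F) = 88.131 / 4.200 = 20.984 m while braking, for a total of 12.204 + 20.984 = 33.188 m.
Since a_F ≤ a_L and the follower starts braking later, the follower is never slower than the leader, so the closest approach is when both have stopped.
Minimum gap = 33.188 − 11.016 = 22.172 m.

Minimum gap ≈ 22 m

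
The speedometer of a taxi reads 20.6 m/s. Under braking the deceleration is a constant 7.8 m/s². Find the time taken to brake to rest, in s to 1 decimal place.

Braking time = v/a = 20.6000 / 7.800 = 2.641 s.

Braking time ≈ 2.6 s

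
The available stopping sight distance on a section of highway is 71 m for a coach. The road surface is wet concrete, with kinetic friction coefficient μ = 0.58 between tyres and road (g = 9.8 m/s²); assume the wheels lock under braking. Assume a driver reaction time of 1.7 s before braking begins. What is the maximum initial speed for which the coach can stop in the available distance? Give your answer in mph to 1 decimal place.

Maximum speed ≈ 45.5 mph

a = μg = 0.58 × 9.8 = 5.684 m/s².
Stopping distance: v·t_r + v²/(2a) = 71 with t_r = 1.7 s and a = 5.684 m/s².
So v² + 19.326 v − 807.13 = 0.
Positive root: v = −a·t_r + √((a·t_r)² + 2a·d) = −9.663 + √(93.374 + 807.13) = 20.3454 m/s.
20.3454 m/s ÷ 0.44704 = 45.511 mph.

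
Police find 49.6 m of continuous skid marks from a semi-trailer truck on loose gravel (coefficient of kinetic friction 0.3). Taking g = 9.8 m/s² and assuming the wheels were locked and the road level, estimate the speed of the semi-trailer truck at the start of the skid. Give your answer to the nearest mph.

Deceleration a = μg = 0.3 × 9.8 = 2.940 m/s².
v = √(2a·d) = √(2 × 2.940 × 49.6) = √291.648 = 17.0777 m/s.
= 17.0777 ÷ 0.44704 = 38.202 mph.

Initial speed ≈ 38 mph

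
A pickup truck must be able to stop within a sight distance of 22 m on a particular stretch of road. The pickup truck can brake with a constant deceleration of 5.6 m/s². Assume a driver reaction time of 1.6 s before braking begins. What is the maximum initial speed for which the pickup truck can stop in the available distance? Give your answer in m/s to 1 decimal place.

Maximum speed ≈ 9.1 m/s

Stopping distance: v·t_r + v²/(2a) = 22 with t_r = 1.6 s and a = 5.600 m/s².
So v² + 17.920 v − 246.40 = 0.
Positive root: v = −a·t_r + √((a·t_r)² + 2a·d) = −8.960 + √(80.282 + 246.40) = 9.1143 m/s.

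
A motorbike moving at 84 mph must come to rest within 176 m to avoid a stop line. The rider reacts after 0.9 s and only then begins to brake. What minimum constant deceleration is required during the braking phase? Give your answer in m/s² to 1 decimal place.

Required deceleration ≈ 5.0 m/s²

84 mph × 0.44704 = 37.5514 m/s.
Distance covered during reaction = 37.5514 × 0.9 = 33.796 m.
Distance available for braking: 176 − 33.796 = 142.204 m.
v² = 2a·d ⇒ a = v²/(2d) = 37.5514² / (2 × 142.204) = 1410.108 / 284.408 = 4.9580 m/s².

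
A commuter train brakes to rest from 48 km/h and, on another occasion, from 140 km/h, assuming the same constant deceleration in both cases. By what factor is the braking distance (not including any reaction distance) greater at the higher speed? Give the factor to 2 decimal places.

Braking distance d = v²/(2a), so with a fixed, d ∝ v².
Factor = (140/48)² = 2.9167² = 8.5071.

Factor ≈ 8.51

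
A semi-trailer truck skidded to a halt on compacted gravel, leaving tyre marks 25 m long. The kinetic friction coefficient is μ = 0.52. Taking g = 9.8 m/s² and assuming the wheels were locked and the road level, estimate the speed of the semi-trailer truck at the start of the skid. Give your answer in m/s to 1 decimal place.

Deceleration a = μg = 0.52 × 9.8 = 5.096 m/s².
v = √(2a·d) = √(2 × 5.096 × 25) = √254.800 = 15.9625 m/s.

Initial speed ≈ 16.0 m/s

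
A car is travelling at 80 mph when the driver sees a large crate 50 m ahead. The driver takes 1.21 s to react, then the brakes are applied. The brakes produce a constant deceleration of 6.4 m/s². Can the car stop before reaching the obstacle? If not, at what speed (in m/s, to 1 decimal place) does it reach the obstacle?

No — it strikes the obstacle at 34.5 m/s

80 mph × 0.44704 = 35.7632 m/s.
Reaction distance = 35.7632 × 1.21 = 43.273 m.
Braking distance needed to stop: v²/(2a) = 1279.006 / 12.800 = 99.922 m, so total needed = 43.273 + 99.922 = 143.195 m > 50 m — it cannot stop.
Distance remaining when braking begins: 50 − 43.273 = 6.727 m.
v² = v₀² − 2a·d = 1279.006 − 2 × 6.400 × 6.727 = 1192.900 m²/s².
v = √1192.900 = 34.538 m/s.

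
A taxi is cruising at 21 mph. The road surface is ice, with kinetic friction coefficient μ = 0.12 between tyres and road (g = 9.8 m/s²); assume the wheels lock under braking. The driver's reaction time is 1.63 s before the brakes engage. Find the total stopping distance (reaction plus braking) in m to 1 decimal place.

21 mph × 0.44704 = 9.3878 m/s.
a = μg = 0.12 × 9.8 = 1.176 m/s².
Reaction distance = v·t_r = 9.3878 × 1.63 = 15.302 m.
Braking distance = v²/(2a) = 9.3878² / (2 × 1.176) = 88.131 / 2.352 = 37.471 m.
Total = 15.302 + 37.471 = 52.773 m.

Total stopping distance ≈ 52.8 m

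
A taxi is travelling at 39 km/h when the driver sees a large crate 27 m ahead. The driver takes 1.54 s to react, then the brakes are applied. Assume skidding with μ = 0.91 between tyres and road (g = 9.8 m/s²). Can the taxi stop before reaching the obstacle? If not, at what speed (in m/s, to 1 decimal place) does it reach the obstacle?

39 km/h ÷ 3.6 = 10.8333 m/s.
a = μg = 0.91 × 9.8 = 8.918 m/s².
Reaction distance = 10.8333 × 1.54 = 16.683 m.
Braking distance = v²/(2a) = 117.360 / 17.836 = 6.580 m.
Total stopping distance = 16.683 + 6.580 = 23.263 m, vs 27 m available — it stops with 27 − 23.263 = 3.737 m to spare.

Yes — it stops about 3.7 m short of the obstacle, so it never reaches it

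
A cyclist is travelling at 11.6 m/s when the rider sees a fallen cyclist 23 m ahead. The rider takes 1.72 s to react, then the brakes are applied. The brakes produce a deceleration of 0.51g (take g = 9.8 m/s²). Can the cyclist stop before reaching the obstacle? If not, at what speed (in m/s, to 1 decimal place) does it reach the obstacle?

No — it strikes the obstacle at 10.2 m/s

a = 0.51 × 9.8 = 4.998 m/s².
Reaction distance = 11.6000 × 1.72 = 19.952 m.
Braking distance needed to stop: v²/(2a) = 134.560 / 9.996 = 13.461 m, so total needed = 19.952 + 13.461 = 33.413 m > 23 m — it cannot stop.
Distance remaining when braking begins: 23 − 19.952 = 3.048 m.
v² = v₀² − 2a·d = 134.560 − 2 × 4.998 × 3.048 = 104.092 m²/s².
v = √104.092 = 10.203 m/s.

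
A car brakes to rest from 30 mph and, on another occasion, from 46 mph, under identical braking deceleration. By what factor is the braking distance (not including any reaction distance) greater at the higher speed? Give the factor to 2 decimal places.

Factor ≈ 2.35

Braking distance d = v²/(2a), so with a fixed, d ∝ v².
Factor = (46/30)² = 1.5333² = 2.3510.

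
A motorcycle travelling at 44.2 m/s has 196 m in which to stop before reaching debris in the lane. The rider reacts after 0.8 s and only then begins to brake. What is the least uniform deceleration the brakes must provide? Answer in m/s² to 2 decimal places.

Required deceleration ≈ 6.08 m/s²

Distance covered during reaction = 44.2000 × 0.8 = 35.360 m.
Distance available for braking: 196 − 35.360 = 160.640 m.
v² = 2a·d ⇒ a = v²/(2d) = 44.2000² / (2 × 160.640) = 1953.640 / 321.280 = 6.0808 m/s².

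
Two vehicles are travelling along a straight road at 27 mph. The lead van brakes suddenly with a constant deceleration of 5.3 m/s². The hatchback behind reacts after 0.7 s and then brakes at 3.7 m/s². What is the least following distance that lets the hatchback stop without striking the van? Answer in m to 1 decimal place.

27 mph × 0.44704 = 12.0701 m/s.
Leader travels v²/(2a_L) = 145.687 / 10.600 = 13.744 m before stopping.
Follower covers v·t_r = 12.0701 × 0.7 = 8.449 m while reacting, then v²/(2a_F) = 145.687 / 7.400 = 19.687 m while braking, for a total of 8.449 + 19.687 = 28.136 m.
Since a_F ≤ a_L and the follower starts braking later, the follower is never slower than the leader, so the closest approach is when both have stopped.
Minimum gap = 28.136 − 13.744 = 14.392 m.

Minimum gap ≈ 14.4 m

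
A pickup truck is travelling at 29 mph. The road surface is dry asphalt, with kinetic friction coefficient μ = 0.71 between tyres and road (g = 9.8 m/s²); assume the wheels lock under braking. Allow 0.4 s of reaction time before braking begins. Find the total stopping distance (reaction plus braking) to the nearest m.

Total stopping distance ≈ 17 m

29 mph × 0.44704 = 12.9642 m/s.
a = μg = 0.71 × 9.8 = 6.958 m/s².
Reaction distance = v·t_r = 12.9642 × 0.4 = 5.186 m.
Braking distance = v²/(2a) = 12.9642² / (2 × 6.958) = 168.070 / 13.916 = 12.077 m.
Total = 5.186 + 12.077 = 17.263 m.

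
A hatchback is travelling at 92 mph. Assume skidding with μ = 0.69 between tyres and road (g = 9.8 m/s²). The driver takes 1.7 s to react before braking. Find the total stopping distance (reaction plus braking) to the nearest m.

92 mph × 0.44704 = 41.1277 m/s.
a = μg = 0.69 × 9.8 = 6.762 m/s².
Reaction distance = v·t_r = 41.1277 × 1.7 = 69.917 m.
Braking distance = v²/(2a) = 41.1277² / (2 × 6.762) = 1691.488 / 13.524 = 125.073 m.
Total = 69.917 + 125.073 = 194.990 m.

Total stopping distance ≈ 195 m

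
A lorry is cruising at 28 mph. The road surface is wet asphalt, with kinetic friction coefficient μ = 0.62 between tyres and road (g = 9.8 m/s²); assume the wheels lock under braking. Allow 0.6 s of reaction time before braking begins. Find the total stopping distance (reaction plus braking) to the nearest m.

28 mph × 0.44704 = 12.5171 m/s.
a = μg = 0.62 × 9.8 = 6.076 m/s².
Reaction distance = v·t_r = 12.5171 × 0.6 = 7.510 m.
Braking distance = v²/(2a) = 12.5171² / (2 × 6.076) = 156.678 / 12.152 = 12.893 m.
Total = 7.510 + 12.893 = 20.403 m.

Total stopping distance ≈ 20 m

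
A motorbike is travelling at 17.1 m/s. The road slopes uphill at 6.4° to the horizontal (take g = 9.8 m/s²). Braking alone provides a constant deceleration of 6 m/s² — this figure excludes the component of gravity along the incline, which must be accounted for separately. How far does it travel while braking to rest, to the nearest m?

Braking distance ≈ 21 m

Gravity along the uphill slope adds to the braking deceleration: a_eff = 6.000 + 9.8·sin 6.4° = 6.000 + 1.092 = 7.092 m/s².
Braking distance = v²/(2a) = 17.1000² / (2 × 7.092) = 292.410 / 14.184 = 20.615 m.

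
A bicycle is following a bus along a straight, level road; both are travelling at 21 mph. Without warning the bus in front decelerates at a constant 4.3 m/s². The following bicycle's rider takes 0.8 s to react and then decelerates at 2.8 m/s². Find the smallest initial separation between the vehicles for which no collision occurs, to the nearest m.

Minimum gap ≈ 13 m

21 mph × 0.44704 = 9.3878 m/s.
Leader travels v²/(2a_L) = 88.131 / 8.600 = 10.248 m before stopping.
Follower covers v·t_r = 9.3878 × 0.8 = 7.510 m while reacting, then v²/(2a_F) = 88.131 / 5.600 = 15.738 m while braking, for a total of 7.510 + 15.738 = 23.248 m.
Since a_F ≤ a_L and the follower starts braking later, the follower is never slower than the leader, so the closest approach is when both have stopped.
Minimum gap = 23.248 − 10.248 = 13.000 m.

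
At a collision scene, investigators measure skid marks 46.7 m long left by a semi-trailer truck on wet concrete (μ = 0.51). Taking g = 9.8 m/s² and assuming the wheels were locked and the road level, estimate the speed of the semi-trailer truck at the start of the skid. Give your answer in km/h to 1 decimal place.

Initial speed ≈ 77.8 km/h

Deceleration a = μg = 0.51 × 9.8 = 4.998 m/s².
v = √(2a·d) = √(2 × 4.998 × 46.7) = √466.813 = 21.6059 m/s.
= 21.6059 × 3.6 = 77.781 km/h.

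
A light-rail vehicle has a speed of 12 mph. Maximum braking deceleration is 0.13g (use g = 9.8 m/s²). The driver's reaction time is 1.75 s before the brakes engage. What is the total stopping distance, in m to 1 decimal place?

Total stopping distance ≈ 20.7 m

12 mph × 0.44704 = 5.3645 m/s.
a = 0.13 × 9.8 = 1.274 m/s².
Reaction distance = v·t_r = 5.3645 × 1.75 = 9.388 m.
Braking distance = v²/(2a) = 5.3645² / (2 × 1.274) = 28.778 / 2.548 = 11.294 m.
Total = 9.388 + 11.294 = 20.682 m.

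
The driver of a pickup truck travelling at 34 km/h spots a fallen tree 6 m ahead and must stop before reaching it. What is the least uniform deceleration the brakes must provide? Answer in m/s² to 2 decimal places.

34 km/h ÷ 3.6 = 9.4444 m/s.
v² = 2a·d ⇒ a = v²/(2d) = 9.4444² / (2 × 6.000) = 89.197 / 12.000 = 7.4331 m/s².

Required deceleration ≈ 7.43 m/s²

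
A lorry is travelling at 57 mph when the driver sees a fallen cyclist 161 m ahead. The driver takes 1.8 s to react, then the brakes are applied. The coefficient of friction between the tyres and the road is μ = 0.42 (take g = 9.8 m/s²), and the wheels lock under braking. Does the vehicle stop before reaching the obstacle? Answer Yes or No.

Yes

57 mph × 0.44704 = 25.4813 m/s.
a = μg = 0.42 × 9.8 = 4.116 m/s².
Reaction distance = 25.4813 × 1.8 = 45.866 m.
Braking distance = v²/(2a) = 649.297 / 8.232 = 78.875 m.
Total stopping distance = 45.866 + 78.875 = 124.741 m, vs 161 m available — it stops with 161 − 124.741 = 36.259 m to spare.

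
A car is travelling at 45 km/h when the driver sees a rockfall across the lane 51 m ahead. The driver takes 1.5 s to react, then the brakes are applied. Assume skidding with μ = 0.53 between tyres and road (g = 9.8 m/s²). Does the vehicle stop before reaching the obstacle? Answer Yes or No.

Yes

45 km/h ÷ 3.6 = 12.5000 m/s.
a = μg = 0.53 × 9.8 = 5.194 m/s².
Reaction distance = 12.5000 × 1.5 = 18.750 m.
Braking distance = v²/(2a) = 156.250 / 10.388 = 15.041 m.
Total stopping distance = 18.750 + 15.041 = 33.791 m, vs 51 m available — it stops with 51 − 33.791 = 17.209 m to spare.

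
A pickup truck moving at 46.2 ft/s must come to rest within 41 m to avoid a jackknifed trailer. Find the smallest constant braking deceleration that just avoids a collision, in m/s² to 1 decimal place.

Required deceleration ≈ 2.4 m/s²

46.2 ft/s × 0.3048 = 14.0818 m/s.
v² = 2a·d ⇒ a = v²/(2d) = 14.0818² / (2 × 41.000) = 198.297 / 82.000 = 2.4183 m/s².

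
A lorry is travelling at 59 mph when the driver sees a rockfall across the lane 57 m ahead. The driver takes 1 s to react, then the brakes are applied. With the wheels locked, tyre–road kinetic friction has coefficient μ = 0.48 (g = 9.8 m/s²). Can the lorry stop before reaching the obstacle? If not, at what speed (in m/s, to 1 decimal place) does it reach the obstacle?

No — it strikes the obstacle at 20.2 m/s

59 mph × 0.44704 = 26.3754 m/s.
a = μg = 0.48 × 9.8 = 4.704 m/s².
Reaction distance = 26.3754 × 1 = 26.375 m.
Braking distance needed to stop: v²/(2a) = 695.662 / 9.408 = 73.944 m, so total needed = 26.375 + 73.944 = 100.319 m > 57 m — it cannot stop.
Distance remaining when braking begins: 57 − 26.375 = 30.625 m.
v² = v₀² − 2a·d = 695.662 − 2 × 4.704 × 30.625 = 407.542 m²/s².
v = √407.542 = 20.188 m/s.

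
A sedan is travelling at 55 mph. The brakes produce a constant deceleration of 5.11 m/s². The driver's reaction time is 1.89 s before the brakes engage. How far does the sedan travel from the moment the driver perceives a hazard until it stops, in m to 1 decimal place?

Total stopping distance ≈ 105.6 m

55 mph × 0.44704 = 24.5872 m/s.
Reaction distance = v·t_r = 24.5872 × 1.89 = 46.470 m.
Braking distance = v²/(2a) = 24.5872² / (2 × 5.110) = 604.530 / 10.220 = 59.152 m.
Total = 46.470 + 59.152 = 105.622 m.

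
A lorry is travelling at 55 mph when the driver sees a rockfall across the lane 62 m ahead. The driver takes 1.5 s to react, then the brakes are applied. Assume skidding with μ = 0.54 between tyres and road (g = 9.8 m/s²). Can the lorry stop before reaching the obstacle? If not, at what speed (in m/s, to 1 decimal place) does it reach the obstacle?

No — it strikes the obstacle at 18.4 m/s

55 mph × 0.44704 = 24.5872 m/s.
a = μg = 0.54 × 9.8 = 5.292 m/s².
Reaction distance = 24.5872 × 1.5 = 36.881 m.
Braking distance needed to stop: v²/(2a) = 604.530 / 10.584 = 57.117 m, so total needed = 36.881 + 57.117 = 93.998 m > 62 m — it cannot stop.
Distance remaining when braking begins: 62 − 36.881 = 25.119 m.
v² = v₀² − 2a·d = 604.530 − 2 × 5.292 × 25.119 = 338.671 m²/s².
v = √338.671 = 18.403 m/s.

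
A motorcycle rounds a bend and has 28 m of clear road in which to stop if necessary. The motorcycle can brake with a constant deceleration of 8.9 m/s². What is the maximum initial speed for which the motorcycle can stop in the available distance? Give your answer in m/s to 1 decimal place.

v²/(2a) = d ⇒ v = √(2 × 8.900 × 28) = √498.40 = 22.3249 m/s.

Maximum speed ≈ 22.3 m/s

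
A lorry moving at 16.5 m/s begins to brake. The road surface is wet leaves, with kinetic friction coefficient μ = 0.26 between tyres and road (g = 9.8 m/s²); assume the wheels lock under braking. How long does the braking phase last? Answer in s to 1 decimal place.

Braking time ≈ 6.5 s

a = μg = 0.26 × 9.8 = 2.548 m/s².
Braking time = v/a = 16.5000 / 2.548 = 6.476 s.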